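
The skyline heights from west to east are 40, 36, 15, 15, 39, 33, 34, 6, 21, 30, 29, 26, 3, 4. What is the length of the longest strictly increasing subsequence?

3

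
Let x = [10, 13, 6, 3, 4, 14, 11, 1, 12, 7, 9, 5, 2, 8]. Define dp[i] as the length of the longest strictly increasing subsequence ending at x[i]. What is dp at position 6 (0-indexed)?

3

dp[i] = 1 + max{dp[j] : j<i, x[j]<x[i]} (or 1 if no such j):
i:      0  1  2  3  4  5  6  7  8  9 10 11 12 13
x[i]:  10 13  6  3  4 14 11  1 12  7  9  5  2  8
dp:     1  2  1  1  2  3  3  1  4  3  4  3  2  4
At index 6 the value is 3.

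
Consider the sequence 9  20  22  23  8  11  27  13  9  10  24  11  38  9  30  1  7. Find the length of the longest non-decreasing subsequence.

Track the smallest tail for each achievable length (allowing ties):
9 → extends → [9]
20 → extends → [9, 20]
22 → extends → [9, 20, 22]
23 → extends → [9, 20, 22, 23]
8 → replaces 9 → [8, 20, 22, 23]
11 → replaces 20 → [8, 11, 22, 23]
27 → extends → [8, 11, 22, 23, 27]
13 → replaces 22 → [8, 11, 13, 23, 27]
9 → replaces 11 → [8, 9, 13, 23, 27]
10 → replaces 13 → [8, 9, 10, 23, 27]
24 → replaces 27 → [8, 9, 10, 23, 24]
11 → replaces 23 → [8, 9, 10, 11, 24]
38 → extends → [8, 9, 10, 11, 24, 38]
9 → replaces 10 → [8, 9, 9, 11, 24, 38]
30 → replaces 38 → [8, 9, 9, 11, 24, 30]
1 → replaces 8 → [1, 9, 9, 11, 24, 30]
7 → replaces 9 → [1, 7, 9, 11, 24, 30]
Six tails, so the longest non-decreasing subsequence has length 6 (e.g. 9, 20, 22, 23, 27, 38).

6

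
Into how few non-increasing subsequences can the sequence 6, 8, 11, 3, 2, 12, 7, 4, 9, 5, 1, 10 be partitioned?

Place each on the leftmost legal pile:
6 → new pile 1 (tops now [6])
8 → new pile 2 (tops now [6, 8])
11 → new pile 3 (tops now [6, 8, 11])
3 → pile 1 (tops now [3, 8, 11])
2 → pile 1 (tops now [2, 8, 11])
12 → new pile 4 (tops now [2, 8, 11, 12])
7 → pile 2 (tops now [2, 7, 11, 12])
4 → pile 2 (tops now [2, 4, 11, 12])
9 → pile 3 (tops now [2, 4, 9, 12])
5 → pile 3 (tops now [2, 4, 5, 12])
1 → pile 1 (tops now [1, 4, 5, 12])
10 → pile 4 (tops now [1, 4, 5, 10])
Four piles.

4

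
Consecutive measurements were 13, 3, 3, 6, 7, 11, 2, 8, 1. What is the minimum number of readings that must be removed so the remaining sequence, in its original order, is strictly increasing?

Fewest deletions = n − (longest strictly increasing subsequence).
Patience tails:
13 → extends → [13]
3 → replaces 13 → [3]
3 → already a tail → [3]
6 → extends → [3, 6]
7 → extends → [3, 6, 7]
11 → extends → [3, 6, 7, 11]
2 → replaces 3 → [2, 6, 7, 11]
8 → replaces 11 → [2, 6, 7, 8]
1 → replaces 2 → [1, 6, 7, 8]
Longest strictly increasing subsequence has length 4, so deletions = 9 − 4 = 5.

5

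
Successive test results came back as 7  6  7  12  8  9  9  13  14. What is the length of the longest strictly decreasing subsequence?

Let dp[i] be the longest strictly decreasing subsequence ending at i:
i:      1  2  3  4  5  6  7  8  9
a[i]:   7  6  7 12  8  9  9 13 14
dp:     1  2  1  1  2  2  2  1  1
Maximum is 2.

2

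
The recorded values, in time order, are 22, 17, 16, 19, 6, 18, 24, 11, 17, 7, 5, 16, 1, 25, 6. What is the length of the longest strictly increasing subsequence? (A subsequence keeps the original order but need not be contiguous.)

Let dp[i] be the length of the longest such subsequence ending at index i:
i:      1  2  3  4  5  6  7  8  9 10 11 12 13 14 15
a[i]:  22 17 16 19  6 18 24 11 17  7  5 16  1 25  6
dp:     1  1  1  2  1  2  3  2  3  2  1  3  1  4  2
Maximum dp value is 4.

4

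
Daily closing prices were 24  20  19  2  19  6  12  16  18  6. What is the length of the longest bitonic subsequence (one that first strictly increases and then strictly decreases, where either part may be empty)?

6

inc[i] = longest strictly increasing subsequence ending at i; dec[i] = longest strictly decreasing subsequence starting at i:
i:      1  2  3  4  5  6  7  8  9 10
a[i]:  24 20 19  2 19  6 12 16 18  6
inc:    1  1  1  1  2  2  3  4  5  2
dec:    5  4  3  1  3  1  2  2  2  1
Best peak at i=9 (value 18): inc=5, dec=2, length 5+2−1 = 6.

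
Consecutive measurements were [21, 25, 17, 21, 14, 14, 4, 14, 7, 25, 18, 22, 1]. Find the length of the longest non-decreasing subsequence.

Track the smallest tail for each achievable length (allowing ties):
21 → extends → [21]
25 → extends → [21, 25]
17 → replaces 21 → [17, 25]
21 → replaces 25 → [17, 21]
14 → replaces 17 → [14, 21]
14 → replaces 21 → [14, 14]
4 → replaces 14 → [4, 14]
14 → extends → [4, 14, 14]
7 → replaces 14 → [4, 7, 14]
25 → extends → [4, 7, 14, 25]
18 → replaces 25 → [4, 7, 14, 18]
22 → extends → [4, 7, 14, 18, 22]
1 → replaces 4 → [1, 7, 14, 18, 22]
Five tails, so the longest non-decreasing subsequence has length 5 (e.g. 14, 14, 14, 18, 22).

5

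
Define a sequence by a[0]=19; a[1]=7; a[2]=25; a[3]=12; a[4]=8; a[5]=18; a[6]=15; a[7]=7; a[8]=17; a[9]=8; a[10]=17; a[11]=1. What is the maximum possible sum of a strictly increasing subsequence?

Let S[i] be the best sum of a strictly increasing subsequence ending at i:
i:      0  1  2  3  4  5  6  7  8  9 10 11
a[i]:  19  7 25 12  8 18 15  7 17  8 17  1
S:     19  7 44 19 15 37 34  7 51 15 51  1
Maximum is 51 (e.g. 7 + 12 + 15 + 17).

51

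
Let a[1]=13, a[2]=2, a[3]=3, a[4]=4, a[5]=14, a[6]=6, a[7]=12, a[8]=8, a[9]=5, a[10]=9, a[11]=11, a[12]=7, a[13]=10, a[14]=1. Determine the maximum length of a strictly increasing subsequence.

Track the smallest tail for each achievable length (strict):
13 → extends → [13]
2 → replaces 13 → [2]
3 → extends → [2, 3]
4 → extends → [2, 3, 4]
14 → extends → [2, 3, 4, 14]
6 → replaces 14 → [2, 3, 4, 6]
12 → extends → [2, 3, 4, 6, 12]
8 → replaces 12 → [2, 3, 4, 6, 8]
5 → replaces 6 → [2, 3, 4, 5, 8]
9 → extends → [2, 3, 4, 5, 8, 9]
11 → extends → [2, 3, 4, 5, 8, 9, 11]
7 → replaces 8 → [2, 3, 4, 5, 7, 9, 11]
10 → replaces 11 → [2, 3, 4, 5, 7, 9, 10]
1 → replaces 2 → [1, 3, 4, 5, 7, 9, 10]
Seven tails, so the longest strictly increasing subsequence has length 7 (e.g. 2, 3, 4, 6, 8, 9, 11).

7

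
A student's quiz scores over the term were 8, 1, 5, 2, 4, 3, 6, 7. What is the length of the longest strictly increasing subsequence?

Let dp[i] be the length of the longest such subsequence ending at index i:
i:     1 2 3 4 5 6 7 8
a[i]:  8 1 5 2 4 3 6 7
dp:    1 1 2 2 3 3 4 5
Maximum dp value is 5.

5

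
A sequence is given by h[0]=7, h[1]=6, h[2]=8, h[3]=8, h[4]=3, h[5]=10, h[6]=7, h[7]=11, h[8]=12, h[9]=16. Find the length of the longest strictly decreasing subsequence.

3

Let dp[i] be the longest strictly decreasing subsequence ending at i:
i:      0  1  2  3  4  5  6  7  8  9
h[i]:   7  6  8  8  3 10  7 11 12 16
dp:     1  2  1  1  3  1  2  1  1  1
Maximum is 3.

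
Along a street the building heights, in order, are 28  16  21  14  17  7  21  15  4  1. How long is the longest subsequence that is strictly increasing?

3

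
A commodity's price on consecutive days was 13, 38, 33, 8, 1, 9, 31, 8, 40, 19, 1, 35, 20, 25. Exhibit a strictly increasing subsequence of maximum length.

Patience tails give the LIS length; then backtrack through the dp parents:
13 → extends → [13]
38 → extends → [13, 38]
33 → replaces 38 → [13, 33]
8 → replaces 13 → [8, 33]
1 → replaces 8 → [1, 33]
9 → replaces 33 → [1, 9]
31 → extends → [1, 9, 31]
8 → replaces 9 → [1, 8, 31]
40 → extends → [1, 8, 31, 40]
19 → replaces 31 → [1, 8, 19, 40]
1 → already a tail → [1, 8, 19, 40]
35 → replaces 40 → [1, 8, 19, 35]
20 → replaces 35 → [1, 8, 19, 20]
25 → extends → [1, 8, 19, 20, 25]
Length 5; one witness is 8, 9, 19, 20, 25.

8, 9, 19, 20, 25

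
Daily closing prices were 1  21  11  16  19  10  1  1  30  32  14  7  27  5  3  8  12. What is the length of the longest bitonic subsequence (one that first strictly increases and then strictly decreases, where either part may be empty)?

inc[i] = longest strictly increasing subsequence ending at i; dec[i] = longest strictly decreasing subsequence starting at i:
i:      1  2  3  4  5  6  7  8  9 10 11 12 13 14 15 16 17
a[i]:   1 21 11 16 19 10  1  1 30 32 14  7 27  5  3  8 12
inc:    1  2  2  3  4  2  1  1  5  6  3  2  5  2  2  3  4
dec:    1  6  5  5  5  4  1  1  5  5  4  3  3  2  1  1  1
Best peak at i=10 (value 32): inc=6, dec=5, length 6+5−1 = 10.

10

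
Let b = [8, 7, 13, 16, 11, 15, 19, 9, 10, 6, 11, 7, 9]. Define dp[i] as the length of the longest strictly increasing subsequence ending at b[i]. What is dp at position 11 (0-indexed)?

2

dp[i] = 1 + max{dp[j] : j<i, b[j]<b[i]} (or 1 if no such j):
i:      0  1  2  3  4  5  6  7  8  9 10 11 12
b[i]:   8  7 13 16 11 15 19  9 10  6 11  7  9
dp:     1  1  2  3  2  3  4  2  3  1  4  2  3
At index 11 the value is 2.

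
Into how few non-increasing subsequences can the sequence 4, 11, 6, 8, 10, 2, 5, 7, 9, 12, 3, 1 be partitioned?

Place each on the leftmost legal pile:
4 → new pile 1 (tops now [4])
11 → new pile 2 (tops now [4, 11])
6 → pile 2 (tops now [4, 6])
8 → new pile 3 (tops now [4, 6, 8])
10 → new pile 4 (tops now [4, 6, 8, 10])
2 → pile 1 (tops now [2, 6, 8, 10])
5 → pile 2 (tops now [2, 5, 8, 10])
7 → pile 3 (tops now [2, 5, 7, 10])
9 → pile 4 (tops now [2, 5, 7, 9])
12 → new pile 5 (tops now [2, 5, 7, 9, 12])
3 → pile 2 (tops now [2, 3, 7, 9, 12])
1 → pile 1 (tops now [1, 3, 7, 9, 12])
Five piles.

5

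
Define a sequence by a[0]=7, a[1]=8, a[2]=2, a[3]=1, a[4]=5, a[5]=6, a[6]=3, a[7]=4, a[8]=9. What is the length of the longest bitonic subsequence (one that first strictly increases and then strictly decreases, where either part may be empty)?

4

inc[i] = longest strictly increasing subsequence ending at i; dec[i] = longest strictly decreasing subsequence starting at i:
i:     0 1 2 3 4 5 6 7 8
a[i]:  7 8 2 1 5 6 3 4 9
inc:   1 2 1 1 2 3 2 3 4
dec:   3 3 2 1 2 2 1 1 1
Best peak at i=1 (value 8): inc=2, dec=3, length 2+3−1 = 4.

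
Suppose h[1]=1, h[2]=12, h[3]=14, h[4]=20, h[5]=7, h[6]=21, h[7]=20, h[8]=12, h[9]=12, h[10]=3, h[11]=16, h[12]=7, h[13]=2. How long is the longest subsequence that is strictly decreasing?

5

Negate each value so 'decreasing' becomes 'increasing', then run patience tails on the negated sequence:
-1 → extends → [-1]
-12 → replaces -1 → [-12]
-14 → replaces -12 → [-14]
-20 → replaces -14 → [-20]
-7 → extends → [-20, -7]
-21 → replaces -20 → [-21, -7]
-20 → replaces -7 → [-21, -20]
-12 → extends → [-21, -20, -12]
-12 → already a tail → [-21, -20, -12]
-3 → extends → [-21, -20, -12, -3]
-16 → replaces -12 → [-21, -20, -16, -3]
-7 → replaces -3 → [-21, -20, -16, -7]
-2 → extends → [-21, -20, -16, -7, -2]
Five tails, so the longest strictly decreasing subsequence of the original has length 5.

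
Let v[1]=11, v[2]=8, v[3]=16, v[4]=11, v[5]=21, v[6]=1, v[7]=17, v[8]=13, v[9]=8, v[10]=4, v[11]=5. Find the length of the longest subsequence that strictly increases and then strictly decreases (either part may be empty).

inc[i] = longest strictly increasing subsequence ending at i; dec[i] = longest strictly decreasing subsequence starting at i:
i:      1  2  3  4  5  6  7  8  9 10 11
v[i]:  11  8 16 11 21  1 17 13  8  4  5
inc:    1  1  2  2  3  1  3  3  2  2  3
dec:    3  2  4  3  5  1  4  3  2  1  1
Best peak at i=5 (value 21): inc=3, dec=5, length 3+5−1 = 7.

7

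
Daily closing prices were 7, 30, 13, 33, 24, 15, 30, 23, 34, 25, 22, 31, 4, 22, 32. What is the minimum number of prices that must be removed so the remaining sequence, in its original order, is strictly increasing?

8

Fewest deletions = n − (longest strictly increasing subsequence).
Patience tails:
7 → extends → [7]
30 → extends → [7, 30]
13 → replaces 30 → [7, 13]
33 → extends → [7, 13, 33]
24 → replaces 33 → [7, 13, 24]
15 → replaces 24 → [7, 13, 15]
30 → extends → [7, 13, 15, 30]
23 → replaces 30 → [7, 13, 15, 23]
34 → extends → [7, 13, 15, 23, 34]
25 → replaces 34 → [7, 13, 15, 23, 25]
22 → replaces 23 → [7, 13, 15, 22, 25]
31 → extends → [7, 13, 15, 22, 25, 31]
4 → replaces 7 → [4, 13, 15, 22, 25, 31]
22 → already a tail → [4, 13, 15, 22, 25, 31]
32 → extends → [4, 13, 15, 22, 25, 31, 32]
Longest strictly increasing subsequence has length 7, so deletions = 15 − 7 = 8.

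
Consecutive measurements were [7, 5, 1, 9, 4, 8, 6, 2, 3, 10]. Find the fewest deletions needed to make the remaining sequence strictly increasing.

Fewest deletions = n − (longest strictly increasing subsequence).
Patience tails:
7 → extends → [7]
5 → replaces 7 → [5]
1 → replaces 5 → [1]
9 → extends → [1, 9]
4 → replaces 9 → [1, 4]
8 → extends → [1, 4, 8]
6 → replaces 8 → [1, 4, 6]
2 → replaces 4 → [1, 2, 6]
3 → replaces 6 → [1, 2, 3]
10 → extends → [1, 2, 3, 10]
Longest strictly increasing subsequence has length 4, so deletions = 10 − 4 = 6.

6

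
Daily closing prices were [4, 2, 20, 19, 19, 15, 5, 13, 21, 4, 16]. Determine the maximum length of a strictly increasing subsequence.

Track the smallest tail for each achievable length (strict):
4 → extends → [4]
2 → replaces 4 → [2]
20 → extends → [2, 20]
19 → replaces 20 → [2, 19]
19 → already a tail → [2, 19]
15 → replaces 19 → [2, 15]
5 → replaces 15 → [2, 5]
13 → extends → [2, 5, 13]
21 → extends → [2, 5, 13, 21]
4 → replaces 5 → [2, 4, 13, 21]
16 → replaces 21 → [2, 4, 13, 16]
Four tails, so the longest strictly increasing subsequence has length 4 (e.g. 4, 5, 13, 21).

4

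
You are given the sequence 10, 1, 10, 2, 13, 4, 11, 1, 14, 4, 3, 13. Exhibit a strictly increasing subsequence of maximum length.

1, 2, 4, 11, 14

Patience tails give the LIS length; then backtrack through the dp parents:
10 → extends → [10]
1 → replaces 10 → [1]
10 → extends → [1, 10]
2 → replaces 10 → [1, 2]
13 → extends → [1, 2, 13]
4 → replaces 13 → [1, 2, 4]
11 → extends → [1, 2, 4, 11]
1 → already a tail → [1, 2, 4, 11]
14 → extends → [1, 2, 4, 11, 14]
4 → already a tail → [1, 2, 4, 11, 14]
3 → replaces 4 → [1, 2, 3, 11, 14]
13 → replaces 14 → [1, 2, 3, 11, 13]
Length 5; one witness is 1, 2, 4, 11, 14.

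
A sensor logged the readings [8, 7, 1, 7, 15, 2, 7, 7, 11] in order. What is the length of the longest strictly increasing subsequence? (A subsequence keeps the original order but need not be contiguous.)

Let dp[i] be the length of the longest such subsequence ending at index i:
i:      1  2  3  4  5  6  7  8  9
a[i]:   8  7  1  7 15  2  7  7 11
dp:     1  1  1  2  3  2  3  3  4
Maximum dp value is 4.

4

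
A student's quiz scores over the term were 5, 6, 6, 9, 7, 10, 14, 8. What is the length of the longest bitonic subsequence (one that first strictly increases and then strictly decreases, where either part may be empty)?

6

inc[i] = longest strictly increasing subsequence ending at i; dec[i] = longest strictly decreasing subsequence starting at i:
i:      1  2  3  4  5  6  7  8
a[i]:   5  6  6  9  7 10 14  8
inc:    1  2  2  3  3  4  5  4
dec:    1  1  1  2  1  2  2  1
Best peak at i=7 (value 14): inc=5, dec=2, length 5+2−1 = 6.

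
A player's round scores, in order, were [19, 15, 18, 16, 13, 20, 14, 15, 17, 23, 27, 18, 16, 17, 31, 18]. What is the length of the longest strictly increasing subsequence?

7

Track the smallest tail for each achievable length (strict):
19 → extends → [19]
15 → replaces 19 → [15]
18 → extends → [15, 18]
16 → replaces 18 → [15, 16]
13 → replaces 15 → [13, 16]
20 → extends → [13, 16, 20]
14 → replaces 16 → [13, 14, 20]
15 → replaces 20 → [13, 14, 15]
17 → extends → [13, 14, 15, 17]
23 → extends → [13, 14, 15, 17, 23]
27 → extends → [13, 14, 15, 17, 23, 27]
18 → replaces 23 → [13, 14, 15, 17, 18, 27]
16 → replaces 17 → [13, 14, 15, 16, 18, 27]
17 → replaces 18 → [13, 14, 15, 16, 17, 27]
31 → extends → [13, 14, 15, 16, 17, 27, 31]
18 → replaces 27 → [13, 14, 15, 16, 17, 18, 31]
Seven tails, so the longest strictly increasing subsequence has length 7 (e.g. 13, 14, 15, 17, 23, 27, 31).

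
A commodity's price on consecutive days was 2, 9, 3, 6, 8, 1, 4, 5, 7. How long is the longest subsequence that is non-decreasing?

5

Let dp[i] be the length of the longest such subsequence ending at index i:
i:     1 2 3 4 5 6 7 8 9
a[i]:  2 9 3 6 8 1 4 5 7
dp:    1 2 2 3 4 1 3 4 5
Maximum dp value is 5.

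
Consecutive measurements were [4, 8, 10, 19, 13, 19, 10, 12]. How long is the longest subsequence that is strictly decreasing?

Negate each value so 'decreasing' becomes 'increasing', then run patience tails on the negated sequence:
-4 → extends → [-4]
-8 → replaces -4 → [-8]
-10 → replaces -8 → [-10]
-19 → replaces -10 → [-19]
-13 → extends → [-19, -13]
-19 → already a tail → [-19, -13]
-10 → extends → [-19, -13, -10]
-12 → replaces -10 → [-19, -13, -12]
Three tails, so the longest strictly decreasing subsequence of the original has length 3.

3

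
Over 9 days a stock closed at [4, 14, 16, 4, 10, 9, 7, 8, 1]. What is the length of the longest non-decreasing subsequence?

4

Let dp[i] be the length of the longest such subsequence ending at index i:
i:      1  2  3  4  5  6  7  8  9
a[i]:   4 14 16  4 10  9  7  8  1
dp:     1  2  3  2  3  3  3  4  1
Maximum dp value is 4.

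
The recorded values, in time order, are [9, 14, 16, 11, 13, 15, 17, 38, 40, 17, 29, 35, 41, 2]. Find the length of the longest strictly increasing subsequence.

Let dp[i] be the length of the longest such subsequence ending at index i:
i:      1  2  3  4  5  6  7  8  9 10 11 12 13 14
a[i]:   9 14 16 11 13 15 17 38 40 17 29 35 41  2
dp:     1  2  3  2  3  4  5  6  7  5  6  7  8  1
Maximum dp value is 8.

8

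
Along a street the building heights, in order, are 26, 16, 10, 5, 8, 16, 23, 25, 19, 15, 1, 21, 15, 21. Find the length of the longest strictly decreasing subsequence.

Negate each value so 'decreasing' becomes 'increasing', then run patience tails on the negated sequence:
-26 → extends → [-26]
-16 → extends → [-26, -16]
-10 → extends → [-26, -16, -10]
-5 → extends → [-26, -16, -10, -5]
-8 → replaces -5 → [-26, -16, -10, -8]
-16 → already a tail → [-26, -16, -10, -8]
-23 → replaces -16 → [-26, -23, -10, -8]
-25 → replaces -23 → [-26, -25, -10, -8]
-19 → replaces -10 → [-26, -25, -19, -8]
-15 → replaces -8 → [-26, -25, -19, -15]
-1 → extends → [-26, -25, -19, -15, -1]
-21 → replaces -19 → [-26, -25, -21, -15, -1]
-15 → already a tail → [-26, -25, -21, -15, -1]
-21 → already a tail → [-26, -25, -21, -15, -1]
Five tails, so the longest strictly decreasing subsequence of the original has length 5.

5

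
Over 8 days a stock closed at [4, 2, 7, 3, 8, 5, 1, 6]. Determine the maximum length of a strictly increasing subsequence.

4

Let dp[i] be the length of the longest such subsequence ending at index i:
i:     1 2 3 4 5 6 7 8
a[i]:  4 2 7 3 8 5 1 6
dp:    1 1 2 2 3 3 1 4
Maximum dp value is 4.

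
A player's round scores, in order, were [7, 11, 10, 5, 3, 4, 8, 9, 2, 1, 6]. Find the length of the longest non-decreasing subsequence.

4

Let dp[i] be the length of the longest such subsequence ending at index i:
i:      1  2  3  4  5  6  7  8  9 10 11
a[i]:   7 11 10  5  3  4  8  9  2  1  6
dp:     1  2  2  1  1  2  3  4  1  1  3
Maximum dp value is 4.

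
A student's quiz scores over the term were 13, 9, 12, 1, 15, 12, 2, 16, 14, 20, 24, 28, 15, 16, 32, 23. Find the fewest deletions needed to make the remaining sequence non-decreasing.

Fewest deletions = n − (longest non-decreasing subsequence).
Patience tails:
13 → extends → [13]
9 → replaces 13 → [9]
12 → extends → [9, 12]
1 → replaces 9 → [1, 12]
15 → extends → [1, 12, 15]
12 → replaces 15 → [1, 12, 12]
2 → replaces 12 → [1, 2, 12]
16 → extends → [1, 2, 12, 16]
14 → replaces 16 → [1, 2, 12, 14]
20 → extends → [1, 2, 12, 14, 20]
24 → extends → [1, 2, 12, 14, 20, 24]
28 → extends → [1, 2, 12, 14, 20, 24, 28]
15 → replaces 20 → [1, 2, 12, 14, 15, 24, 28]
16 → replaces 24 → [1, 2, 12, 14, 15, 16, 28]
32 → extends → [1, 2, 12, 14, 15, 16, 28, 32]
23 → replaces 28 → [1, 2, 12, 14, 15, 16, 23, 32]
Longest non-decreasing subsequence has length 8, so deletions = 16 − 8 = 8.

8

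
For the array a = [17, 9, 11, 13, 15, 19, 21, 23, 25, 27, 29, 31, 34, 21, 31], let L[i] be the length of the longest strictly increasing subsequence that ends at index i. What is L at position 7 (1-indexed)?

dp[i] = 1 + max{dp[j] : j<i, a[j]<a[i]} (or 1 if no such j):
i:      1  2  3  4  5  6  7  8  9 10 11 12 13 14 15
a[i]:  17  9 11 13 15 19 21 23 25 27 29 31 34 21 31
dp:     1  1  2  3  4  5  6  7  8  9 10 11 12  6 11
At index 7 the value is 6.

6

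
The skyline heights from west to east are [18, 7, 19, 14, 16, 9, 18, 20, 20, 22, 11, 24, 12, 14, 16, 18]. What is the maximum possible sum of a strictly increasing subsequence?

121

Let S[i] be the best sum of a strictly increasing subsequence ending at i:
i:       1   2   3   4   5   6   7   8   9  10  11  12  13  14  15  16
a[i]:   18   7  19  14  16   9  18  20  20  22  11  24  12  14  16  18
S:      18   7  37  21  37  16  55  75  75  97  27 121  39  53  69  87
Maximum is 121 (e.g. 7 + 14 + 16 + 18 + 20 + 22 + 24).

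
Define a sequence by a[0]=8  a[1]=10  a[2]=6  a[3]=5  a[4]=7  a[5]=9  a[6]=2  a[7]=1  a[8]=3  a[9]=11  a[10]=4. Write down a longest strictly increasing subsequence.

6, 7, 9, 11

Patience tails give the LIS length; then backtrack through the dp parents:
8 → extends → [8]
10 → extends → [8, 10]
6 → replaces 8 → [6, 10]
5 → replaces 6 → [5, 10]
7 → replaces 10 → [5, 7]
9 → extends → [5, 7, 9]
2 → replaces 5 → [2, 7, 9]
1 → replaces 2 → [1, 7, 9]
3 → replaces 7 → [1, 3, 9]
11 → extends → [1, 3, 9, 11]
4 → replaces 9 → [1, 3, 4, 11]
Length 4; one witness is 6, 7, 9, 11.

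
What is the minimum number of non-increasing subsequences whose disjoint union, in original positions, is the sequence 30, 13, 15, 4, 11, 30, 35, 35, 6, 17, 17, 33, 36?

5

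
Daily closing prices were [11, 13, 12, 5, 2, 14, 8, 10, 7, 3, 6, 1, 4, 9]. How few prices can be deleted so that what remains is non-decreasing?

10

Fewest deletions = n − (longest non-decreasing subsequence).
i:      1  2  3  4  5  6  7  8  9 10 11 12 13 14
a[i]:  11 13 12  5  2 14  8 10  7  3  6  1  4  9
dp:     1  2  2  1  1  3  2  3  2  2  3  1  3  4
max dp = 4, so deletions = 14 − 4 = 10.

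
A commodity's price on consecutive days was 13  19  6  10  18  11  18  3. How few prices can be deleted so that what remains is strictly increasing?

4

Fewest deletions = n − (longest strictly increasing subsequence).
Patience tails:
13 → extends → [13]
19 → extends → [13, 19]
6 → replaces 13 → [6, 19]
10 → replaces 19 → [6, 10]
18 → extends → [6, 10, 18]
11 → replaces 18 → [6, 10, 11]
18 → extends → [6, 10, 11, 18]
3 → replaces 6 → [3, 10, 11, 18]
Longest strictly increasing subsequence has length 4, so deletions = 8 − 4 = 4.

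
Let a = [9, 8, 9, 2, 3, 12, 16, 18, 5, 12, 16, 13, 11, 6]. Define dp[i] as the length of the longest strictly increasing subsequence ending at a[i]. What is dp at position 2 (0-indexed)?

dp[i] = 1 + max{dp[j] : j<i, a[j]<a[i]} (or 1 if no such j):
i:      0  1  2  3  4  5  6  7  8  9 10 11 12 13
a[i]:   9  8  9  2  3 12 16 18  5 12 16 13 11  6
dp:     1  1  2  1  2  3  4  5  3  4  5  5  4  4
At index 2 the value is 2.

2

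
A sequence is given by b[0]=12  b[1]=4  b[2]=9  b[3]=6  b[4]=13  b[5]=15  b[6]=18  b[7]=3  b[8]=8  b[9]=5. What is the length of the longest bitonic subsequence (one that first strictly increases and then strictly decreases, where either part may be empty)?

7

inc[i] = longest strictly increasing subsequence ending at i; dec[i] = longest strictly decreasing subsequence starting at i:
i:      0  1  2  3  4  5  6  7  8  9
b[i]:  12  4  9  6 13 15 18  3  8  5
inc:    1  1  2  2  3  4  5  1  3  2
dec:    4  2  3  2  3  3  3  1  2  1
Best peak at i=6 (value 18): inc=5, dec=3, length 5+3−1 = 7.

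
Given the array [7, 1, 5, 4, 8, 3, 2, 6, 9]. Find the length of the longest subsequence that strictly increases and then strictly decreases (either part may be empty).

5

inc[i] = longest strictly increasing subsequence ending at i; dec[i] = longest strictly decreasing subsequence starting at i:
i:     1 2 3 4 5 6 7 8 9
a[i]:  7 1 5 4 8 3 2 6 9
inc:   1 1 2 2 3 2 2 3 4
dec:   5 1 4 3 3 2 1 1 1
Best peak at i=1 (value 7): inc=1, dec=5, length 1+5−1 = 5.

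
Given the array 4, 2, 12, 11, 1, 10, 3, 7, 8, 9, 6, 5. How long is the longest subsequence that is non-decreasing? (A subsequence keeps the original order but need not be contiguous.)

5

Track the smallest tail for each achievable length (allowing ties):
4 → extends → [4]
2 → replaces 4 → [2]
12 → extends → [2, 12]
11 → replaces 12 → [2, 11]
1 → replaces 2 → [1, 11]
10 → replaces 11 → [1, 10]
3 → replaces 10 → [1, 3]
7 → extends → [1, 3, 7]
8 → extends → [1, 3, 7, 8]
9 → extends → [1, 3, 7, 8, 9]
6 → replaces 7 → [1, 3, 6, 8, 9]
5 → replaces 6 → [1, 3, 5, 8, 9]
Five tails, so the longest non-decreasing subsequence has length 5 (e.g. 2, 3, 7, 8, 9).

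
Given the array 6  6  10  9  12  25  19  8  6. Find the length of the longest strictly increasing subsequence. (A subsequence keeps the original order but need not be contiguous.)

Track the smallest tail for each achievable length (strict):
6 → extends → [6]
6 → already a tail → [6]
10 → extends → [6, 10]
9 → replaces 10 → [6, 9]
12 → extends → [6, 9, 12]
25 → extends → [6, 9, 12, 25]
19 → replaces 25 → [6, 9, 12, 19]
8 → replaces 9 → [6, 8, 12, 19]
6 → already a tail → [6, 8, 12, 19]
Four tails, so the longest strictly increasing subsequence has length 4 (e.g. 6, 10, 12, 25).

4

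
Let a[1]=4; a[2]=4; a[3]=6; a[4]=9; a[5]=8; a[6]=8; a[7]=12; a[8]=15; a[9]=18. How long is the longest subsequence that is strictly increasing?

6

Track the smallest tail for each achievable length (strict):
4 → extends → [4]
4 → already a tail → [4]
6 → extends → [4, 6]
9 → extends → [4, 6, 9]
8 → replaces 9 → [4, 6, 8]
8 → already a tail → [4, 6, 8]
12 → extends → [4, 6, 8, 12]
15 → extends → [4, 6, 8, 12, 15]
18 → extends → [4, 6, 8, 12, 15, 18]
Six tails, so the longest strictly increasing subsequence has length 6 (e.g. 4, 6, 9, 12, 15, 18).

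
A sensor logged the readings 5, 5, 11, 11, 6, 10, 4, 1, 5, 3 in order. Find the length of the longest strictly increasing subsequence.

3

Let dp[i] be the length of the longest such subsequence ending at index i:
i:      1  2  3  4  5  6  7  8  9 10
a[i]:   5  5 11 11  6 10  4  1  5  3
dp:     1  1  2  2  2  3  1  1  2  2
Maximum dp value is 3.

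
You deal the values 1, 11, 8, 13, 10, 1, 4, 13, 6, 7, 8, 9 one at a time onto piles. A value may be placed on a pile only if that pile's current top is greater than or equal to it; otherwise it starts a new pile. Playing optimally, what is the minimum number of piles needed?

6

Place each on the leftmost legal pile:
1 → new pile 1 (tops now [1])
11 → new pile 2 (tops now [1, 11])
8 → pile 2 (tops now [1, 8])
13 → new pile 3 (tops now [1, 8, 13])
10 → pile 3 (tops now [1, 8, 10])
1 → pile 1 (tops now [1, 8, 10])
4 → pile 2 (tops now [1, 4, 10])
13 → new pile 4 (tops now [1, 4, 10, 13])
6 → pile 3 (tops now [1, 4, 6, 13])
7 → pile 4 (tops now [1, 4, 6, 7])
8 → new pile 5 (tops now [1, 4, 6, 7, 8])
9 → new pile 6 (tops now [1, 4, 6, 7, 8, 9])
Six piles.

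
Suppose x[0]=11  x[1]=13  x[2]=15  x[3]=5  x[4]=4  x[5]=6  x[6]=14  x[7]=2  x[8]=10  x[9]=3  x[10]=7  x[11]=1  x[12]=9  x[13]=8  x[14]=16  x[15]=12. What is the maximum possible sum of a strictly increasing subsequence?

Let S[i] be the best sum of a strictly increasing subsequence ending at i:
i:      0  1  2  3  4  5  6  7  8  9 10 11 12 13 14 15
x[i]:  11 13 15  5  4  6 14  2 10  3  7  1  9  8 16 12
S:     11 24 39  5  4 11 38  2 21  5 18  1 27 26 55 39
Maximum is 55 (e.g. 11 + 13 + 15 + 16).

55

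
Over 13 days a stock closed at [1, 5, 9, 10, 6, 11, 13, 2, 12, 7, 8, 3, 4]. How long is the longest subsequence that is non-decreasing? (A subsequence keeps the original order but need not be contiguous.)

6

Let dp[i] be the length of the longest such subsequence ending at index i:
i:      1  2  3  4  5  6  7  8  9 10 11 12 13
a[i]:   1  5  9 10  6 11 13  2 12  7  8  3  4
dp:     1  2  3  4  3  5  6  2  6  4  5  3  4
Maximum dp value is 6.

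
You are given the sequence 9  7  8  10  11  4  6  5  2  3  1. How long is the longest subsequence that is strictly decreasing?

6

Negate each value so 'decreasing' becomes 'increasing', then run patience tails on the negated sequence:
-9 → extends → [-9]
-7 → extends → [-9, -7]
-8 → replaces -7 → [-9, -8]
-10 → replaces -9 → [-10, -8]
-11 → replaces -10 → [-11, -8]
-4 → extends → [-11, -8, -4]
-6 → replaces -4 → [-11, -8, -6]
-5 → extends → [-11, -8, -6, -5]
-2 → extends → [-11, -8, -6, -5, -2]
-3 → replaces -2 → [-11, -8, -6, -5, -3]
-1 → extends → [-11, -8, -6, -5, -3, -1]
Six tails, so the longest strictly decreasing subsequence of the original has length 6.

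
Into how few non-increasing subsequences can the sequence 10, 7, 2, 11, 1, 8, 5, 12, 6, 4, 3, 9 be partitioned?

4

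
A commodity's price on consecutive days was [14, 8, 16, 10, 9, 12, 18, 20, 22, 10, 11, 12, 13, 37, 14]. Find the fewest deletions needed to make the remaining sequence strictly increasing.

Fewest deletions = n − (longest strictly increasing subsequence).
Patience tails:
14 → extends → [14]
8 → replaces 14 → [8]
16 → extends → [8, 16]
10 → replaces 16 → [8, 10]
9 → replaces 10 → [8, 9]
12 → extends → [8, 9, 12]
18 → extends → [8, 9, 12, 18]
20 → extends → [8, 9, 12, 18, 20]
22 → extends → [8, 9, 12, 18, 20, 22]
10 → replaces 12 → [8, 9, 10, 18, 20, 22]
11 → replaces 18 → [8, 9, 10, 11, 20, 22]
12 → replaces 20 → [8, 9, 10, 11, 12, 22]
13 → replaces 22 → [8, 9, 10, 11, 12, 13]
37 → extends → [8, 9, 10, 11, 12, 13, 37]
14 → replaces 37 → [8, 9, 10, 11, 12, 13, 14]
Longest strictly increasing subsequence has length 7, so deletions = 15 − 7 = 8.

8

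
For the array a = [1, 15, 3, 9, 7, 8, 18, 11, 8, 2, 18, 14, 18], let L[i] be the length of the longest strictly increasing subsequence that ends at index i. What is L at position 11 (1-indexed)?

6

dp[i] = 1 + max{dp[j] : j<i, a[j]<a[i]} (or 1 if no such j):
i:      1  2  3  4  5  6  7  8  9 10 11 12 13
a[i]:   1 15  3  9  7  8 18 11  8  2 18 14 18
dp:     1  2  2  3  3  4  5  5  4  2  6  6  7
At index 11 the value is 6.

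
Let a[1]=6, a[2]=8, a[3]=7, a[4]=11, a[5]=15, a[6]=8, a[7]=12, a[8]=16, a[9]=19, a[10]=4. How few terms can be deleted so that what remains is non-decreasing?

4

Fewest deletions = n − (longest non-decreasing subsequence).
Patience tails:
6 → extends → [6]
8 → extends → [6, 8]
7 → replaces 8 → [6, 7]
11 → extends → [6, 7, 11]
15 → extends → [6, 7, 11, 15]
8 → replaces 11 → [6, 7, 8, 15]
12 → replaces 15 → [6, 7, 8, 12]
16 → extends → [6, 7, 8, 12, 16]
19 → extends → [6, 7, 8, 12, 16, 19]
4 → replaces 6 → [4, 7, 8, 12, 16, 19]
Longest non-decreasing subsequence has length 6, so deletions = 10 − 6 = 4.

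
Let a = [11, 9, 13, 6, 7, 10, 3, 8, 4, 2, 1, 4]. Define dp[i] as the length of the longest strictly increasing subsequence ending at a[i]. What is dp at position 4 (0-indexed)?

2

dp[i] = 1 + max{dp[j] : j<i, a[j]<a[i]} (or 1 if no such j):
i:      0  1  2  3  4  5  6  7  8  9 10 11
a[i]:  11  9 13  6  7 10  3  8  4  2  1  4
dp:     1  1  2  1  2  3  1  3  2  1  1  2
At index 4 the value is 2.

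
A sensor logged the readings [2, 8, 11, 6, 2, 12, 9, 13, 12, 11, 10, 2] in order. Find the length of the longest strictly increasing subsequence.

Let dp[i] be the length of the longest such subsequence ending at index i:
i:      1  2  3  4  5  6  7  8  9 10 11 12
a[i]:   2  8 11  6  2 12  9 13 12 11 10  2
dp:     1  2  3  2  1  4  3  5  4  4  4  1
Maximum dp value is 5.

5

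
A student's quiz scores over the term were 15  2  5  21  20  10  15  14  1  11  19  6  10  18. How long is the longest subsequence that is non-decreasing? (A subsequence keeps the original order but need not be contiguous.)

5

Let dp[i] be the length of the longest such subsequence ending at index i:
i:      1  2  3  4  5  6  7  8  9 10 11 12 13 14
a[i]:  15  2  5 21 20 10 15 14  1 11 19  6 10 18
dp:     1  1  2  3  3  3  4  4  1  4  5  3  4  5
Maximum dp value is 5.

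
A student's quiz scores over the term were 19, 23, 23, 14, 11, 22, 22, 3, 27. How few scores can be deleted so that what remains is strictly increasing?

6

Fewest deletions = n − (longest strictly increasing subsequence).
i:      1  2  3  4  5  6  7  8  9
a[i]:  19 23 23 14 11 22 22  3 27
dp:     1  2  2  1  1  2  2  1  3
max dp = 3, so deletions = 9 − 3 = 6.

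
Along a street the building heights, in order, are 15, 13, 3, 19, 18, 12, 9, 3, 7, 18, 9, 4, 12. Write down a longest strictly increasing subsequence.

3, 7, 9, 12

Patience tails give the LIS length; then backtrack through the dp parents:
15 → extends → [15]
13 → replaces 15 → [13]
3 → replaces 13 → [3]
19 → extends → [3, 19]
18 → replaces 19 → [3, 18]
12 → replaces 18 → [3, 12]
9 → replaces 12 → [3, 9]
3 → already a tail → [3, 9]
7 → replaces 9 → [3, 7]
18 → extends → [3, 7, 18]
9 → replaces 18 → [3, 7, 9]
4 → replaces 7 → [3, 4, 9]
12 → extends → [3, 4, 9, 12]
Length 4; one witness is 3, 7, 9, 12.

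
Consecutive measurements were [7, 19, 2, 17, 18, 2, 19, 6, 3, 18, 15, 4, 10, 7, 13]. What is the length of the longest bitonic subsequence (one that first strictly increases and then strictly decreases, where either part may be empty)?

8

inc[i] = longest strictly increasing subsequence ending at i; dec[i] = longest strictly decreasing subsequence starting at i:
i:      1  2  3  4  5  6  7  8  9 10 11 12 13 14 15
a[i]:   7 19  2 17 18  2 19  6  3 18 15  4 10  7 13
inc:    1  2  1  2  3  1  4  2  2  3  3  3  4  4  5
dec:    3  5  1  4  4  1  5  2  1  4  3  1  2  1  1
Best peak at i=7 (value 19): inc=4, dec=5, length 4+5−1 = 8.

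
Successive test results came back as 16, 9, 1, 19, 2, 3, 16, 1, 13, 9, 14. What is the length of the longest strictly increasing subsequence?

5

Track the smallest tail for each achievable length (strict):
16 → extends → [16]
9 → replaces 16 → [9]
1 → replaces 9 → [1]
19 → extends → [1, 19]
2 → replaces 19 → [1, 2]
3 → extends → [1, 2, 3]
16 → extends → [1, 2, 3, 16]
1 → already a tail → [1, 2, 3, 16]
13 → replaces 16 → [1, 2, 3, 13]
9 → replaces 13 → [1, 2, 3, 9]
14 → extends → [1, 2, 3, 9, 14]
Five tails, so the longest strictly increasing subsequence has length 5 (e.g. 1, 2, 3, 13, 14).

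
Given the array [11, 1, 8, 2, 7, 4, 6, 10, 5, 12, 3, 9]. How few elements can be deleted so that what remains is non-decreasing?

6

Fewest deletions = n − (longest non-decreasing subsequence).
i:      1  2  3  4  5  6  7  8  9 10 11 12
a[i]:  11  1  8  2  7  4  6 10  5 12  3  9
dp:     1  1  2  2  3  3  4  5  4  6  3  5
max dp = 6, so deletions = 12 − 6 = 6.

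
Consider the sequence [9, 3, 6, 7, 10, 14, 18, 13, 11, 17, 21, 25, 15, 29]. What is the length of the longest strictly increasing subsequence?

Let dp[i] be the length of the longest such subsequence ending at index i:
i:      1  2  3  4  5  6  7  8  9 10 11 12 13 14
a[i]:   9  3  6  7 10 14 18 13 11 17 21 25 15 29
dp:     1  1  2  3  4  5  6  5  5  6  7  8  6  9
Maximum dp value is 9.

9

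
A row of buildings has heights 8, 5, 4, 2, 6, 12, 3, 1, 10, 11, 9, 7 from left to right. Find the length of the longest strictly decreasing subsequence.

Let dp[i] be the longest strictly decreasing subsequence ending at i:
i:      1  2  3  4  5  6  7  8  9 10 11 12
a[i]:   8  5  4  2  6 12  3  1 10 11  9  7
dp:     1  2  3  4  2  1  4  5  2  2  3  4
Maximum is 5.

5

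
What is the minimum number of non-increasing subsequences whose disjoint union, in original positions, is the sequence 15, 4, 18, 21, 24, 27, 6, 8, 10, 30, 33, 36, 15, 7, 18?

8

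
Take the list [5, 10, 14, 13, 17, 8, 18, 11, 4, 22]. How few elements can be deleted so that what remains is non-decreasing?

4

Fewest deletions = n − (longest non-decreasing subsequence).
Patience tails:
5 → extends → [5]
10 → extends → [5, 10]
14 → extends → [5, 10, 14]
13 → replaces 14 → [5, 10, 13]
17 → extends → [5, 10, 13, 17]
8 → replaces 10 → [5, 8, 13, 17]
18 → extends → [5, 8, 13, 17, 18]
11 → replaces 13 → [5, 8, 11, 17, 18]
4 → replaces 5 → [4, 8, 11, 17, 18]
22 → extends → [4, 8, 11, 17, 18, 22]
Longest non-decreasing subsequence has length 6, so deletions = 10 − 6 = 4.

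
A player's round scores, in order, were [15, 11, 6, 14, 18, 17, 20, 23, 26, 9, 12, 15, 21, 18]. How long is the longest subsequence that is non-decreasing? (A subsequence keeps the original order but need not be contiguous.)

6

Track the smallest tail for each achievable length (allowing ties):
15 → extends → [15]
11 → replaces 15 → [11]
6 → replaces 11 → [6]
14 → extends → [6, 14]
18 → extends → [6, 14, 18]
17 → replaces 18 → [6, 14, 17]
20 → extends → [6, 14, 17, 20]
23 → extends → [6, 14, 17, 20, 23]
26 → extends → [6, 14, 17, 20, 23, 26]
9 → replaces 14 → [6, 9, 17, 20, 23, 26]
12 → replaces 17 → [6, 9, 12, 20, 23, 26]
15 → replaces 20 → [6, 9, 12, 15, 23, 26]
21 → replaces 23 → [6, 9, 12, 15, 21, 26]
18 → replaces 21 → [6, 9, 12, 15, 18, 26]
Six tails, so the longest non-decreasing subsequence has length 6 (e.g. 11, 14, 18, 20, 23, 26).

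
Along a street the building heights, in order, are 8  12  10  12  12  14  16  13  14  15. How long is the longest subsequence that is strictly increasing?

6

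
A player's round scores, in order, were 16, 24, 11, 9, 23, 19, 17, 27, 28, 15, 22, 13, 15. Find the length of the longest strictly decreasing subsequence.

6

Negate each value so 'decreasing' becomes 'increasing', then run patience tails on the negated sequence:
-16 → extends → [-16]
-24 → replaces -16 → [-24]
-11 → extends → [-24, -11]
-9 → extends → [-24, -11, -9]
-23 → replaces -11 → [-24, -23, -9]
-19 → replaces -9 → [-24, -23, -19]
-17 → extends → [-24, -23, -19, -17]
-27 → replaces -24 → [-27, -23, -19, -17]
-28 → replaces -27 → [-28, -23, -19, -17]
-15 → extends → [-28, -23, -19, -17, -15]
-22 → replaces -19 → [-28, -23, -22, -17, -15]
-13 → extends → [-28, -23, -22, -17, -15, -13]
-15 → already a tail → [-28, -23, -22, -17, -15, -13]
Six tails, so the longest strictly decreasing subsequence of the original has length 6.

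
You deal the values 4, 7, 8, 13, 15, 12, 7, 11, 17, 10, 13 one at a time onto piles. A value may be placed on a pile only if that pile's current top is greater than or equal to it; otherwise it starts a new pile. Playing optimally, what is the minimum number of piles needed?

6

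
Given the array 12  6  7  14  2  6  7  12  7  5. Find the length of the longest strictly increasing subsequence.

Track the smallest tail for each achievable length (strict):
12 → extends → [12]
6 → replaces 12 → [6]
7 → extends → [6, 7]
14 → extends → [6, 7, 14]
2 → replaces 6 → [2, 7, 14]
6 → replaces 7 → [2, 6, 14]
7 → replaces 14 → [2, 6, 7]
12 → extends → [2, 6, 7, 12]
7 → already a tail → [2, 6, 7, 12]
5 → replaces 6 → [2, 5, 7, 12]
Four tails, so the longest strictly increasing subsequence has length 4 (e.g. 2, 6, 7, 12).

4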